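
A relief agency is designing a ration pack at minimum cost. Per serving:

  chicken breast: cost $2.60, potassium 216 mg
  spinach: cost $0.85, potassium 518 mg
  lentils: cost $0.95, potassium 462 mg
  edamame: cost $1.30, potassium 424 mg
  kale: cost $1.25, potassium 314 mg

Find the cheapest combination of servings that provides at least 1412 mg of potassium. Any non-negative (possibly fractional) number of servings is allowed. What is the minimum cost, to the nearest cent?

$2.32

Cost per mg of potassium: spinach $0.0016, lentils $0.0021, edamame $0.0031, kale $0.0040, chicken breast $0.0120.
With no serving limits, use only spinach: 1412 mg / 518 mg = 2.726 servings × $0.85 = $2.32.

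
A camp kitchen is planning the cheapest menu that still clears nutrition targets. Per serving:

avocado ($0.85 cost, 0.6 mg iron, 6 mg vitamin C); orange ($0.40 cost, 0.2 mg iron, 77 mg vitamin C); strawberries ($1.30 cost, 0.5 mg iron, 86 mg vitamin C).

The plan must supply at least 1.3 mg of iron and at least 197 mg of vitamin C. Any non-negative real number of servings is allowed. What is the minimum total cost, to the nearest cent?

An LP optimum is at a vertex; with two nutrient constraints at most two foods are used. Check each candidate.
avocado only: max(1.3/0.6, 197/6) = 32.83 servings → $27.91.
orange only: max(1.3/0.2, 197/77) = 6.5 servings → $2.60.
strawberries only: max(1.3/0.5, 197/86) = 2.6 servings → $3.38.
avocado + orange with both tight: 1.349 servings and 2.453 servings → $2.13.
avocado + strawberries with both tight: 0.2737 servings and 2.272 servings → $3.19.
orange + strawberries with both targets exact would need a negative amount; discard.
The minimum over all feasible corners is $2.13.

$2.13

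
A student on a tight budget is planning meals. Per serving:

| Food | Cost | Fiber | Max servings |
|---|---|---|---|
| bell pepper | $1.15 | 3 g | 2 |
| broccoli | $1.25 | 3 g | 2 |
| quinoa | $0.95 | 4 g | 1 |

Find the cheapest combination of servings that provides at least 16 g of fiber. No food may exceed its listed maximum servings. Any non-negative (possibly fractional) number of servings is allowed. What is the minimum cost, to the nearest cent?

Cost per g of fiber: quinoa $0.2375, bell pepper $0.3833, broccoli $0.4167.
Take 1 serving of quinoa: +4.0 g fiber for $0.95 (total $0.95, still need 12.0 g).
Take 2 servings of bell pepper: +6.0 g fiber for $2.30 (total $3.25, still need 6.0 g).
Take 2 servings of broccoli: +6.0 g fiber for $2.50 (total $5.75, still need 0.0 g).
Filling from the cheapest source first is optimal under one linear minimum: $5.75.

$5.75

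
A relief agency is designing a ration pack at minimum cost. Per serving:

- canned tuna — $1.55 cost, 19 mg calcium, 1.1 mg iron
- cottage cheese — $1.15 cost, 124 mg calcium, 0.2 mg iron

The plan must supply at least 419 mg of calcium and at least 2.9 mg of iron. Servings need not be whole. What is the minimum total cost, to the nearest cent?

A basic optimal solution has at most two foods positive. Try each food alone and each pair with both targets met exactly.
canned tuna only: max(419/19, 2.9/1.1) = 22.05 servings → $34.18.
cottage cheese only: max(419/124, 2.9/0.2) = 14.5 servings → $16.68.
canned tuna + cottage cheese with both tight: 2.08 servings and 3.06 servings → $6.74.
The minimum over all feasible corners is $6.74.

$6.74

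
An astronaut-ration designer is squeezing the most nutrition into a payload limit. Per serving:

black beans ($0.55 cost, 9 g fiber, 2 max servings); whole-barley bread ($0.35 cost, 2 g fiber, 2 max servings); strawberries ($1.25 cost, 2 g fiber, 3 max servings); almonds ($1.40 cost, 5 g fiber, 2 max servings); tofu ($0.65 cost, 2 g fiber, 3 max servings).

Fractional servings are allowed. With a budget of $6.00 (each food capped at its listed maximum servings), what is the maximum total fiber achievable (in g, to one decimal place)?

36.3 g

Fiber per dollar: black beans 16.36, whole-barley bread 5.714, almonds 3.571, tofu 3.077, strawberries 1.6.
Take 2 servings of black beans: spends $1.10, +18.0 g fiber (running total 18.0 g).
Take 2 servings of whole-barley bread: spends $0.70, +4.0 g fiber (running total 22.0 g).
Take 2 servings of almonds: spends $2.80, +10.0 g fiber (running total 32.0 g).
Take 2.154 servings of tofu: spends $1.40, +4.3 g fiber (running total 36.3 g).
Greedy by best ratio exhausts the cost allowance optimally: 36.3 g.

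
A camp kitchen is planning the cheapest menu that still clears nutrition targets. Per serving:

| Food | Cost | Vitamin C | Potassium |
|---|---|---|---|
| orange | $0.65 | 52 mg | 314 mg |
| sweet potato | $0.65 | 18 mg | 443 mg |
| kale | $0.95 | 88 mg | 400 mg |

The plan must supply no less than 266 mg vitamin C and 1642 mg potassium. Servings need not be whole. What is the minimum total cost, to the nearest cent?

Compare the cost at each extreme point of the feasible region.
orange only: max(266/52, 1642/314) = 5.229 servings → $3.40.
sweet potato only: max(266/18, 1642/443) = 14.78 servings → $9.61.
kale only: max(266/88, 1642/400) = 4.105 servings → $3.90.
orange + sweet potato with both tight: 5.078 servings and 0.107 servings → $3.37.
orange + kale with both targets exact would need a negative amount; discard.
sweet potato + kale with both tight: 1.199 servings and 2.778 servings → $3.42.
Cheapest feasible corner: $3.37.

$3.37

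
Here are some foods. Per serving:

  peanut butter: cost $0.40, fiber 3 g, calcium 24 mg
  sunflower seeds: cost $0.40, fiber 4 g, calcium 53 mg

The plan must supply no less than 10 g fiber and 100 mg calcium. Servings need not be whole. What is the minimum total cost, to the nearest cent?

Two binding constraints pin down two serving amounts, so the optimal mix uses at most two foods. The candidates are each food alone (scaled to the tighter of fiber/calcium) and each pair with both constraints tight.
peanut butter only: max(10/3, 100/24) = 4.167 servings → $1.67.
sunflower seeds only: max(10/4, 100/53) = 2.5 servings → $1.00.
peanut butter + sunflower seeds with both tight: 2.063 servings and 0.9524 servings → $1.21.
So the least-cost plan costs $1.00.

$1.00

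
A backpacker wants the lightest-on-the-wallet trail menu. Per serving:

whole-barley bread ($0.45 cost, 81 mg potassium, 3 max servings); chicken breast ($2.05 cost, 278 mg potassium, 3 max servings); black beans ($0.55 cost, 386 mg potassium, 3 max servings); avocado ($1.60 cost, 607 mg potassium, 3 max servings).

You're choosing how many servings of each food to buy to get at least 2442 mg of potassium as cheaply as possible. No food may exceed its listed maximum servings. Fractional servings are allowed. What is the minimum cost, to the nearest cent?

Cost per mg of potassium: black beans $0.0014, avocado $0.0026, whole-barley bread $0.0056, chicken breast $0.0074.
Take 3 servings of black beans: +1158.0 mg potassium for $1.65 (total $1.65, still need 1284.0 mg).
Take 2.115 servings of avocado: +1284.0 mg potassium for $3.38 (total $5.03, still need 0.0 mg).
Greedy by cheapest-per-mg is optimal for a single linear constraint, so the minimum cost is $5.03.

$5.03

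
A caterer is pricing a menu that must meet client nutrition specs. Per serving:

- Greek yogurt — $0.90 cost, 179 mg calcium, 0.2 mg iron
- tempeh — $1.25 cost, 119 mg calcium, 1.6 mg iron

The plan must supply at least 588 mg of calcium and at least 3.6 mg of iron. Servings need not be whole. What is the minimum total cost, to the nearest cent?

Greek yogurt only: max(588/179, 3.6/0.2) = 18 servings → $16.20.
tempeh only: max(588/119, 3.6/1.6) = 4.941 servings → $6.18.
Greek yogurt + tempeh with both tight: 1.951 servings and 2.006 servings → $4.26.
The minimum over all feasible corners is $4.26.

$4.26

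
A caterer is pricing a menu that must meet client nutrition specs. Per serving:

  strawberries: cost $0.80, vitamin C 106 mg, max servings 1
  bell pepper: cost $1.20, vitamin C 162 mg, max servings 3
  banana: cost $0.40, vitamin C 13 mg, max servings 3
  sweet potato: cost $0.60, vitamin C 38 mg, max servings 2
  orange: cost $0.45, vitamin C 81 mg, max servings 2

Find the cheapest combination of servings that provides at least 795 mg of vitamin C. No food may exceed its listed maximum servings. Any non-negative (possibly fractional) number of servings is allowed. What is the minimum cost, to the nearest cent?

Cost per mg of vitamin C: orange $0.0056, bell pepper $0.0074, strawberries $0.0075, sweet potato $0.0158, banana $0.0308.
Take 2 servings of orange: +162.0 mg vitamin C for $0.90 (total $0.90, still need 633.0 mg).
Take 3 servings of bell pepper: +486.0 mg vitamin C for $3.60 (total $4.50, still need 147.0 mg).
Take 1 serving of strawberries: +106.0 mg vitamin C for $0.80 (total $5.30, still need 41.0 mg).
Take 1.079 servings of sweet potato: +41.0 mg vitamin C for $0.65 (total $5.95, still need 0.0 mg).
Filling from the cheapest source first is optimal under one linear minimum: $5.95.

$5.95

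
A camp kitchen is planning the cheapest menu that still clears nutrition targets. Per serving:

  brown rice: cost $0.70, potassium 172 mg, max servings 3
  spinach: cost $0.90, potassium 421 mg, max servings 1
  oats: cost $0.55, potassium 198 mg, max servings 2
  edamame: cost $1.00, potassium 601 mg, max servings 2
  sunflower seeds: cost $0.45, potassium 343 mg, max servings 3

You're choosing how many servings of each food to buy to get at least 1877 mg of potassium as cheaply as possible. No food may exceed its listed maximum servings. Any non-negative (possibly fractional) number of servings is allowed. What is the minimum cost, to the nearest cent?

$2.76

Cost per mg of potassium: sunflower seeds $0.0013, edamame $0.0017, spinach $0.0021, oats $0.0028, brown rice $0.0041.
Take 3 servings of sunflower seeds: +1029.0 mg potassium for $1.35 (total $1.35, still need 848.0 mg).
Take 1.411 servings of edamame: +848.0 mg potassium for $1.41 (total $2.76, still need 0.0 mg).
Filling from the cheapest source first is optimal under one linear minimum: $2.76.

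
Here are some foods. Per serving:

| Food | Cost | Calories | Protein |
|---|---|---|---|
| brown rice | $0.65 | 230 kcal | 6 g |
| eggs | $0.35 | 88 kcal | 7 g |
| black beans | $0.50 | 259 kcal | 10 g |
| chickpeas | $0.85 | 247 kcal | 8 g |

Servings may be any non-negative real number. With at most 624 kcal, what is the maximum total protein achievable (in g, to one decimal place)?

49.6 g

Protein per kcal: eggs 0.07955, black beans 0.03861, chickpeas 0.03239, brown rice 0.02609.
With no serving limits, spend the whole calories allowance on eggs: 624 kcal / 88 kcal × 7 g = 49.6 g.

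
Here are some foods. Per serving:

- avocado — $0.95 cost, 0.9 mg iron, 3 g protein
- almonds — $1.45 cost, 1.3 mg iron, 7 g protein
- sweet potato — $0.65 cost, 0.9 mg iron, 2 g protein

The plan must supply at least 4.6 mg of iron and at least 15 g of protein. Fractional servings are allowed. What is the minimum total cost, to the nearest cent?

$3.92

Check every corner: each single food scaled to meet both minima, and each pair solved so both constraints bind.
avocado only: max(4.6/0.9, 15/3) = 5.111 servings → $4.86.
almonds only: max(4.6/1.3, 15/7) = 3.538 servings → $5.13.
sweet potato only: max(4.6/0.9, 15/2) = 7.5 servings → $4.88.
avocado + almonds: intersection lies outside the first quadrant.
avocado + sweet potato with both tight: 4.778 servings and 0.3333 servings → $4.76.
almonds + sweet potato with both tight: 1.162 servings and 3.432 servings → $3.92.
The minimum over all feasible corners is $3.92.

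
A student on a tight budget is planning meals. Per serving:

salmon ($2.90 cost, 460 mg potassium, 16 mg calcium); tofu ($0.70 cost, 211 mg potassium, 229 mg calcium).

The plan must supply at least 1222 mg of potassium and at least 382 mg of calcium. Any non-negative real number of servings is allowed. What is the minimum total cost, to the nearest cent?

$4.05

Minimising a linear cost over {potassium ≥ 1222, calcium ≥ 382, servings ≥ 0} — the optimum is at a vertex, using one or two foods.
salmon only: max(1222/460, 382/16) = 23.88 servings → $69.24.
tofu only: max(1222/211, 382/229) = 5.791 servings → $4.05.
salmon + tofu with both tight: 1.954 servings and 1.532 servings → $6.74.
So the least-cost plan costs $4.05.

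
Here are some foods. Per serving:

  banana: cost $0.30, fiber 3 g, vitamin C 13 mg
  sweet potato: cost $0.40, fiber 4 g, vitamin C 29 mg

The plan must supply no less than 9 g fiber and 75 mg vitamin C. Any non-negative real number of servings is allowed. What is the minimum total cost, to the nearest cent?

For a min-cost LP with two ≥-constraints, a basic feasible solution has at most two positive variables.
banana only: max(9/3, 75/13) = 5.769 servings → $1.73.
sweet potato only: max(9/4, 75/29) = 2.586 servings → $1.03.
banana + sweet potato: intersection lies outside the first quadrant.
Cheapest feasible corner: $1.03.

$1.03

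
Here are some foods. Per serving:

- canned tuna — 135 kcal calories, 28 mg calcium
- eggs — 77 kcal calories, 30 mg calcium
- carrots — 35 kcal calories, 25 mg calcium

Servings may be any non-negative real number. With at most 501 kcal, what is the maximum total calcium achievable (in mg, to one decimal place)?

357.9 mg

Calcium per kcal: carrots 0.7143, eggs 0.3896, canned tuna 0.2074.
With no serving limits, spend the whole calories allowance on carrots: 501 kcal / 35 kcal × 25 mg = 357.9 mg.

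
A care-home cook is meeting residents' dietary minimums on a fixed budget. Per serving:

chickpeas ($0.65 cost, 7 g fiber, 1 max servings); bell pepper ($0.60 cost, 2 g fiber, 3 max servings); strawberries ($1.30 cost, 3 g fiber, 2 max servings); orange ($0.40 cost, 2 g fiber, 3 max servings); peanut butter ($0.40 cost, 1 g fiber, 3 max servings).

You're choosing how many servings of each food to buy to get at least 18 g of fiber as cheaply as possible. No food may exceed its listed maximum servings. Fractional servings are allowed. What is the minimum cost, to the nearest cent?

Cost per g of fiber: chickpeas $0.0929, orange $0.2000, bell pepper $0.3000, peanut butter $0.4000, strawberries $0.4333.
Take 1 serving of chickpeas: +7.0 g fiber for $0.65 (total $0.65, still need 11.0 g).
Take 3 servings of orange: +6.0 g fiber for $1.20 (total $1.85, still need 5.0 g).
Take 2.5 servings of bell pepper: +5.0 g fiber for $1.50 (total $3.35, still need 0.0 g).
Greedy by cheapest-per-g is optimal for a single linear constraint, so the minimum cost is $3.35.

$3.35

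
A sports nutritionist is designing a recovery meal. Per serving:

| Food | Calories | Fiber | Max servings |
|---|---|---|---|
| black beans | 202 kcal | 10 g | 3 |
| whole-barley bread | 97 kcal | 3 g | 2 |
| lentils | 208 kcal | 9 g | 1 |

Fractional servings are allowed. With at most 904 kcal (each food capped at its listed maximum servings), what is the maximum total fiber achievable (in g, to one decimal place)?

Fiber per kcal: black beans 0.0495, lentils 0.04327, whole-barley bread 0.03093.
Take 3 servings of black beans: uses 606 kcal, +30.0 g fiber (running total 30.0 g).
Take 1 serving of lentils: uses 208 kcal, +9.0 g fiber (running total 39.0 g).
Take 0.9278 servings of whole-barley bread: uses 90 kcal, +2.8 g fiber (running total 41.8 g).
Greedy by best ratio exhausts the calories allowance optimally: 41.8 g.

41.8 g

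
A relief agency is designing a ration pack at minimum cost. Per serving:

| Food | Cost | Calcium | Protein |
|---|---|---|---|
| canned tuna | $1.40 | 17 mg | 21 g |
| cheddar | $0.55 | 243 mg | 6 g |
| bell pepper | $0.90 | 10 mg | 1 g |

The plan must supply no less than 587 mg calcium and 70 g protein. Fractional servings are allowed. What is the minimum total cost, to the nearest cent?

Two binding constraints pin down two serving amounts, so the optimal mix uses at most two foods. The candidates are each food alone (scaled to the tighter of calcium/protein) and each pair with both constraints tight.
canned tuna only: max(587/17, 70/21) = 34.53 servings → $48.34.
cheddar only: max(587/243, 70/6) = 11.67 servings → $6.42.
bell pepper only: max(587/10, 70/1) = 70 servings → $63.00.
canned tuna + cheddar with both tight: 2.697 servings and 2.227 servings → $5.00.
canned tuna + bell pepper with both tight: 0.5855 servings and 57.7 servings → $52.75.
cheddar + bell pepper: intersection lies outside the first quadrant.
The minimum over all feasible corners is $5.00.

$5.00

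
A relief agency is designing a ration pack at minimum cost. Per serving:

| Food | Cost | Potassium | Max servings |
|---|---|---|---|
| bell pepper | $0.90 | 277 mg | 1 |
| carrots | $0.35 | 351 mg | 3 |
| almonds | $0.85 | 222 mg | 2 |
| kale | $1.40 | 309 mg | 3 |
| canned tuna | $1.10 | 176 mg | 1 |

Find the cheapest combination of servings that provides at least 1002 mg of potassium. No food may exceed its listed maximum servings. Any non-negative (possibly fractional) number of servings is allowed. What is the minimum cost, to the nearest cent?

Cost per mg of potassium: carrots $0.0010, bell pepper $0.0032, almonds $0.0038, kale $0.0045, canned tuna $0.0063.
Take 2.855 servings of carrots: +1002.0 mg potassium for $1.00 (total $1.00, still need 0.0 mg).
Greedy by cheapest-per-mg is optimal for a single linear constraint, so the minimum cost is $1.00.

$1.00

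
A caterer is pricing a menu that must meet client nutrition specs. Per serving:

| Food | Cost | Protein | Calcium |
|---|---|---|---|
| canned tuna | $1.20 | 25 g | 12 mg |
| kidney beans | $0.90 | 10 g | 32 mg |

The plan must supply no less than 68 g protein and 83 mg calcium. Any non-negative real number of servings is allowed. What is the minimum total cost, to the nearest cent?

$4.04

The cheapest plan sits at a corner of the feasible region — with two constraints it uses at most two foods.
canned tuna only: max(68/25, 83/12) = 6.917 servings → $8.30.
kidney beans only: max(68/10, 83/32) = 6.8 servings → $6.12.
canned tuna + kidney beans with both tight: 1.979 servings and 1.851 servings → $4.04.
Cheapest feasible corner: $4.04.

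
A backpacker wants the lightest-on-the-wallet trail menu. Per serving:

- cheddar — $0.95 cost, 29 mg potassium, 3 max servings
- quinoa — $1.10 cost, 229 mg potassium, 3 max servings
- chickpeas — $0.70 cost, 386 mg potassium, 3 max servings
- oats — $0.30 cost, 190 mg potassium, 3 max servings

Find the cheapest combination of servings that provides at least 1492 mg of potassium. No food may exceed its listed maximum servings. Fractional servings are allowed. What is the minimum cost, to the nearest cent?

$2.57

Cost per mg of potassium: oats $0.0016, chickpeas $0.0018, quinoa $0.0048, cheddar $0.0328.
Take 3 servings of oats: +570.0 mg potassium for $0.90 (total $0.90, still need 922.0 mg).
Take 2.389 servings of chickpeas: +922.0 mg potassium for $1.67 (total $2.57, still need 0.0 mg).
Greedy by cheapest-per-mg is optimal for a single linear constraint, so the minimum cost is $2.57.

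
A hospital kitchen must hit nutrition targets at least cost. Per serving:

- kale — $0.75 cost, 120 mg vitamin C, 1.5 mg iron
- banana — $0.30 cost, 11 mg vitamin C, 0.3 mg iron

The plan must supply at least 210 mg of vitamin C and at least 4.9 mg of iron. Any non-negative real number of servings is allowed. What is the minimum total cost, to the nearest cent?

Check every corner: each single food scaled to meet both minima, and each pair solved so both constraints bind.
kale only: max(210/120, 4.9/1.5) = 3.267 servings → $2.45.
banana only: max(210/11, 4.9/0.3) = 19.09 servings → $5.73.
kale + banana with both tight: 0.4667 servings and 14 servings → $4.55.
The minimum over all feasible corners is $2.45.

$2.45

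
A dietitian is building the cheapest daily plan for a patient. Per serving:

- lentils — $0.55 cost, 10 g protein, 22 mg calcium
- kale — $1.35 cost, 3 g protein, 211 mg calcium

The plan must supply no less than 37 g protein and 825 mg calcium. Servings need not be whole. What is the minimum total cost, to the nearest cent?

$6.35

For a min-cost LP with two ≥-constraints, a basic feasible solution has at most two positive variables.
lentils only: max(37/10, 825/22) = 37.5 servings → $20.62.
kale only: max(37/3, 825/211) = 12.33 servings → $16.65.
lentils + kale with both tight: 2.609 servings and 3.638 servings → $6.35.
Cheapest feasible corner: $6.35.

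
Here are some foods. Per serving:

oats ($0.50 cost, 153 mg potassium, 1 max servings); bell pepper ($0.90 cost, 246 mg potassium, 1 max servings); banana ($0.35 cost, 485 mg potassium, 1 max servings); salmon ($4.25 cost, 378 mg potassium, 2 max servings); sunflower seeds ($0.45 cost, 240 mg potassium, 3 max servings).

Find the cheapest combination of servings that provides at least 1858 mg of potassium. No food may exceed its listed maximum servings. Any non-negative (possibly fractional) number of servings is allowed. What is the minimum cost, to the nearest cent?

Cost per mg of potassium: banana $0.0007, sunflower seeds $0.0019, oats $0.0033, bell pepper $0.0037, salmon $0.0112.
Take 1 serving of banana: +485.0 mg potassium for $0.35 (total $0.35, still need 1373.0 mg).
Take 3 servings of sunflower seeds: +720.0 mg potassium for $1.35 (total $1.70, still need 653.0 mg).
Take 1 serving of oats: +153.0 mg potassium for $0.50 (total $2.20, still need 500.0 mg).
Take 1 serving of bell pepper: +246.0 mg potassium for $0.90 (total $3.10, still need 254.0 mg).
Take 0.672 servings of salmon: +254.0 mg potassium for $2.86 (total $5.96, still need 0.0 mg).
Filling from the cheapest source first is optimal under one linear minimum: $5.96.

$5.96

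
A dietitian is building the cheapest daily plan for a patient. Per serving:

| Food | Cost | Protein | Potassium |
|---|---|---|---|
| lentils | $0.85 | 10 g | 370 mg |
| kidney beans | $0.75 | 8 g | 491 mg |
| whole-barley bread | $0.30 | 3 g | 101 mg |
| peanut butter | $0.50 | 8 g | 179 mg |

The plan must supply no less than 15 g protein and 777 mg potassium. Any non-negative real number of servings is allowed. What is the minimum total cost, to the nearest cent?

$1.29

Two binding constraints pin down two serving amounts, so the optimal mix uses at most two foods. The candidates are each food alone (scaled to the tighter of protein/potassium) and each pair with both constraints tight.
lentils only: max(15/10, 777/370) = 2.1 servings → $1.78.
kidney beans only: max(15/8, 777/491) = 1.875 servings → $1.41.
whole-barley bread only: max(15/3, 777/101) = 7.693 servings → $2.31.
peanut butter only: max(15/8, 777/179) = 4.341 servings → $2.17.
lentils + kidney beans with both tight: 0.5892 servings and 1.138 servings → $1.35.
lentils + whole-barley bread: intersection lies outside the first quadrant.
lentils + peanut butter: intersection lies outside the first quadrant.
kidney beans + whole-barley bread with both tight: 1.227 servings and 1.728 servings → $1.44.
kidney beans + peanut butter with both tight: 1.415 servings and 0.4603 servings → $1.29.
whole-barley bread + peanut butter: intersection lies outside the first quadrant.
So the least-cost plan costs $1.29.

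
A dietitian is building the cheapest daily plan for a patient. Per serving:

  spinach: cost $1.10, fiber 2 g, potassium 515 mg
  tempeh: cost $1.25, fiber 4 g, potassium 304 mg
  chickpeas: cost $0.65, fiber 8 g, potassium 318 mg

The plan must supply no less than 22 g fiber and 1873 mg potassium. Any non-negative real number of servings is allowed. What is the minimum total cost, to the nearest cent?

$3.83

This is a tiny linear program; its minimum lies at a vertex of the feasible set. List the vertices and price them.
spinach only: max(22/2, 1873/515) = 11 servings → $12.10.
tempeh only: max(22/4, 1873/304) = 6.161 servings → $7.70.
chickpeas only: max(22/8, 1873/318) = 5.89 servings → $3.83.
spinach + tempeh with both tight: 0.5537 servings and 5.223 servings → $7.14.
spinach + chickpeas with both tight: 2.293 servings and 2.177 servings → $3.94.
tempeh + chickpeas: intersection lies outside the first quadrant.
So the least-cost plan costs $3.83.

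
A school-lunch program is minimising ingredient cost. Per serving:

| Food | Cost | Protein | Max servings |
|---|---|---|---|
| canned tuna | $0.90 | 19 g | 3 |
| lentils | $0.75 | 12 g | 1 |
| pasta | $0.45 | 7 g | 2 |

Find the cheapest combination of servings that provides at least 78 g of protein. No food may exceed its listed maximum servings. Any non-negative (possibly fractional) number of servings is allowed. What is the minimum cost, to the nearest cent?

$4.03

Cost per g of protein: canned tuna $0.0474, lentils $0.0625, pasta $0.0643.
Take 3 servings of canned tuna: +57.0 g protein for $2.70 (total $2.70, still need 21.0 g).
Take 1 serving of lentils: +12.0 g protein for $0.75 (total $3.45, still need 9.0 g).
Take 1.286 servings of pasta: +9.0 g protein for $0.58 (total $4.03, still need 0.0 g).
Greedy by cheapest-per-g is optimal for a single linear constraint, so the minimum cost is $4.03.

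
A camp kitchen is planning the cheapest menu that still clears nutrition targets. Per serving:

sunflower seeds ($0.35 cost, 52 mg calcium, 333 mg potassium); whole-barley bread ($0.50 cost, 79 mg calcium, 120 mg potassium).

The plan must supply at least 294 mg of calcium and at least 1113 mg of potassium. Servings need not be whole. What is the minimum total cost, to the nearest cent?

Check every corner: each single food scaled to meet both minima, and each pair solved so both constraints bind.
sunflower seeds only: max(294/52, 1113/333) = 5.654 servings → $1.98.
whole-barley bread only: max(294/79, 1113/120) = 9.275 servings → $4.64.
sunflower seeds + whole-barley bread with both tight: 2.624 servings and 1.995 servings → $1.92.
So the least-cost plan costs $1.92.

$1.92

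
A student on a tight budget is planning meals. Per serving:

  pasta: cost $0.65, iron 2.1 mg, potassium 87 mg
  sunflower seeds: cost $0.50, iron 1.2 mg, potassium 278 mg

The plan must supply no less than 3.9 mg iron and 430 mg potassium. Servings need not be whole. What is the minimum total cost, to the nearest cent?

For a min-cost LP with two ≥-constraints, a basic feasible solution has at most two positive variables.
pasta only: max(3.9/2.1, 430/87) = 4.943 servings → $3.21.
sunflower seeds only: max(3.9/1.2, 430/278) = 3.25 servings → $1.62.
pasta + sunflower seeds with both tight: 1.185 servings and 1.176 servings → $1.36.
So the least-cost plan costs $1.36.

$1.36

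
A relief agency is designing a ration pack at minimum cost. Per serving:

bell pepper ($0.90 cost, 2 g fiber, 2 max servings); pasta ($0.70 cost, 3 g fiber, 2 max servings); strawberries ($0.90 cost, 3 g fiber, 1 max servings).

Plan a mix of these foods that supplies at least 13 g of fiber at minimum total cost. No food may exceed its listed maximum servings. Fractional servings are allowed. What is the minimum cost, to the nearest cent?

$4.10

Cost per g of fiber: pasta $0.2333, strawberries $0.3000, bell pepper $0.4500.
Take 2 servings of pasta: +6.0 g fiber for $1.40 (total $1.40, still need 7.0 g).
Take 1 serving of strawberries: +3.0 g fiber for $0.90 (total $2.30, still need 4.0 g).
Take 2 servings of bell pepper: +4.0 g fiber for $1.80 (total $4.10, still need 0.0 g).
Filling from the cheapest source first is optimal under one linear minimum: $4.10.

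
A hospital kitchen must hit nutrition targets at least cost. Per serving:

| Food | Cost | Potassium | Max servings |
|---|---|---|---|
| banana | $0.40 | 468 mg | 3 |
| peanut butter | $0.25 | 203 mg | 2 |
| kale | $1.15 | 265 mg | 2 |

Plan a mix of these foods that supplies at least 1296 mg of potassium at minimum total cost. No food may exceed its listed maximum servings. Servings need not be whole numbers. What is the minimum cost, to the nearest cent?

$1.11

Cost per mg of potassium: banana $0.0009, peanut butter $0.0012, kale $0.0043.
Take 2.769 servings of banana: +1296.0 mg potassium for $1.11 (total $1.11, still need 0.0 mg).
Filling from the cheapest source first is optimal under one linear minimum: $1.11.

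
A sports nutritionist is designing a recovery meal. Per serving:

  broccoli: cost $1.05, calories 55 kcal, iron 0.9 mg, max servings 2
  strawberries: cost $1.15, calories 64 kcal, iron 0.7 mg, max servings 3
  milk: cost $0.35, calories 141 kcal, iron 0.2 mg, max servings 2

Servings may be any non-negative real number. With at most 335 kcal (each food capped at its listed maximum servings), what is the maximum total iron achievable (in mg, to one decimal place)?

3.9 mg

Iron per kcal: broccoli 0.01636, strawberries 0.01094, milk 0.001418.
Take 2 servings of broccoli: uses 110 kcal, +1.8 mg iron (running total 1.8 mg).
Take 3 servings of strawberries: uses 192 kcal, +2.1 mg iron (running total 3.9 mg).
Take 0.234 servings of milk: uses 33 kcal, +0.0 mg iron (running total 3.9 mg).
Greedy by best ratio exhausts the calories allowance optimally: 3.9 mg.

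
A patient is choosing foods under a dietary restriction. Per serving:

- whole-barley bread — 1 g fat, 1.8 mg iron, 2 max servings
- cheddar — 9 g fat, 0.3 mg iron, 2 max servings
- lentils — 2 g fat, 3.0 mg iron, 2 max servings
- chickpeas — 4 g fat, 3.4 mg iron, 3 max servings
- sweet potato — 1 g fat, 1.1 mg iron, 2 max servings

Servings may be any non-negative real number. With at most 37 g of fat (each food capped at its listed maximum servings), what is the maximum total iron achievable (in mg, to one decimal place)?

22.6 mg

Iron per g fat: whole-barley bread 1.8, lentils 1.5, sweet potato 1.1, chickpeas 0.85, cheddar 0.03333.
Take 2 servings of whole-barley bread: uses 2 g fat, +3.6 mg iron (running total 3.6 mg).
Take 2 servings of lentils: uses 4 g fat, +6.0 mg iron (running total 9.6 mg).
Take 2 servings of sweet potato: uses 2 g fat, +2.2 mg iron (running total 11.8 mg).
Take 3 servings of chickpeas: uses 12 g fat, +10.2 mg iron (running total 22.0 mg).
Take 1.889 servings of cheddar: uses 17 g fat, +0.6 mg iron (running total 22.6 mg).
Greedy by best ratio exhausts the fat allowance optimally: 22.6 mg.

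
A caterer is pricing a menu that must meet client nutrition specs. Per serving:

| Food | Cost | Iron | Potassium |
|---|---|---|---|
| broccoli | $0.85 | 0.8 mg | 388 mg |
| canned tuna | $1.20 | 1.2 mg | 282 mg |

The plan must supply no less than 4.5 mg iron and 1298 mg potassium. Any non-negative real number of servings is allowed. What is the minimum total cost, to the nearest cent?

For a min-cost LP with two ≥-constraints, a basic feasible solution has at most two positive variables.
broccoli only: max(4.5/0.8, 1298/388) = 5.625 servings → $4.78.
canned tuna only: max(4.5/1.2, 1298/282) = 4.603 servings → $5.52.
broccoli + canned tuna with both tight: 1.202 servings and 2.948 servings → $4.56.
The minimum over all feasible corners is $4.56.

$4.56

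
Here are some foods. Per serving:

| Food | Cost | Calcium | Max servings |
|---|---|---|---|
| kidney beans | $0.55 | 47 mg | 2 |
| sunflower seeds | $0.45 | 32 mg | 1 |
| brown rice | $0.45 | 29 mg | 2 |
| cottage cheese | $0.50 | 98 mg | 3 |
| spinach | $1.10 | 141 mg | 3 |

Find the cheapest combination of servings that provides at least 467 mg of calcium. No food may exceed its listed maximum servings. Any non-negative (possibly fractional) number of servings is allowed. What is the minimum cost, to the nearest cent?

Cost per mg of calcium: cottage cheese $0.0051, spinach $0.0078, kidney beans $0.0117, sunflower seeds $0.0141, brown rice $0.0155.
Take 3 servings of cottage cheese: +294.0 mg calcium for $1.50 (total $1.50, still need 173.0 mg).
Take 1.227 servings of spinach: +173.0 mg calcium for $1.35 (total $2.85, still need 0.0 mg).
Greedy by cheapest-per-mg is optimal for a single linear constraint, so the minimum cost is $2.85.

$2.85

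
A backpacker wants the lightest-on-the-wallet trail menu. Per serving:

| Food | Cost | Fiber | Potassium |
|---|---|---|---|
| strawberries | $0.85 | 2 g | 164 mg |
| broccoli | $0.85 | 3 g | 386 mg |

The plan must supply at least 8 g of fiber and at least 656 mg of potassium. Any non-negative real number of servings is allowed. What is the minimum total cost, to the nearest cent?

At the optimum either one food covers both requirements or two foods hit both targets exactly; no other combination can be cheaper.
strawberries only: max(8/2, 656/164) = 4 servings → $3.40.
broccoli only: max(8/3, 656/386) = 2.667 servings → $2.27.
strawberries + broccoli with both tight: 4 servings and 0 servings → $3.40.
The minimum over all feasible corners is $2.27.

$2.27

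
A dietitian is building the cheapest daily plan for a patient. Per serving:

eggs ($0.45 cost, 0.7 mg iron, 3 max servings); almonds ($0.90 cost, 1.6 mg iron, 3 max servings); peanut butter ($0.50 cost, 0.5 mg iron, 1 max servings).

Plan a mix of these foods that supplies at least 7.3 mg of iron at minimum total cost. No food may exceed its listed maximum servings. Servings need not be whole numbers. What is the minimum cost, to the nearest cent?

$4.45

Cost per mg of iron: almonds $0.5625, eggs $0.6429, peanut butter $1.0000.
Take 3 servings of almonds: +4.8 mg iron for $2.70 (total $2.70, still need 2.5 mg).
Take 3 servings of eggs: +2.1 mg iron for $1.35 (total $4.05, still need 0.4 mg).
Take 0.8 servings of peanut butter: +0.4 mg iron for $0.40 (total $4.45, still need 0.0 mg).
Greedy by cheapest-per-mg is optimal for a single linear constraint, so the minimum cost is $4.45.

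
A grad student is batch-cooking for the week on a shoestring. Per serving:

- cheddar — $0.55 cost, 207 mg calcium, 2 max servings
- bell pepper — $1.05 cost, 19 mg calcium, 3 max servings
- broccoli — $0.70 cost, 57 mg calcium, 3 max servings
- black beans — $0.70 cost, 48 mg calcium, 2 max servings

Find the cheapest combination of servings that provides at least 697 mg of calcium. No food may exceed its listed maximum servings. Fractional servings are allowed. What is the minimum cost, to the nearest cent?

$5.48

Cost per mg of calcium: cheddar $0.0027, broccoli $0.0123, black beans $0.0146, bell pepper $0.0553.
Take 2 servings of cheddar: +414.0 mg calcium for $1.10 (total $1.10, still need 283.0 mg).
Take 3 servings of broccoli: +171.0 mg calcium for $2.10 (total $3.20, still need 112.0 mg).
Take 2 servings of black beans: +96.0 mg calcium for $1.40 (total $4.60, still need 16.0 mg).
Take 0.8421 servings of bell pepper: +16.0 mg calcium for $0.88 (total $5.48, still need 0.0 mg).
Filling from the cheapest source first is optimal under one linear minimum: $5.48.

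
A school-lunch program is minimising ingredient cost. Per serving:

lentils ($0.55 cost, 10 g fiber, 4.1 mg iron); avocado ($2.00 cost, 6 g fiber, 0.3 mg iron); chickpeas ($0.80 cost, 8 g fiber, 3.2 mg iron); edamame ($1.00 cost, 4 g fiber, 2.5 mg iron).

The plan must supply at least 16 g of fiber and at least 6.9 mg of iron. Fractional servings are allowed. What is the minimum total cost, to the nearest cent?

$0.93

For a min-cost LP with two ≥-constraints, a basic feasible solution has at most two positive variables.
lentils only: max(16/10, 6.9/4.1) = 1.683 servings → $0.93.
avocado only: max(16/6, 6.9/0.3) = 23 servings → $46.00.
chickpeas only: max(16/8, 6.9/3.2) = 2.156 servings → $1.73.
edamame only: max(16/4, 6.9/2.5) = 4 servings → $4.00.
lentils + avocado: intersection lies outside the first quadrant.
lentils + chickpeas with both targets exact would need a negative amount; discard.
lentils + edamame with both tight: 1.442 servings and 0.3953 servings → $1.19.
avocado + chickpeas: the both-tight solution has a negative serving — not a feasible corner.
avocado + edamame with both tight: 0.8986 servings and 2.652 servings → $4.45.
chickpeas + edamame with both tight: 1.722 servings and 0.5556 servings → $1.93.
The minimum over all feasible corners is $0.93.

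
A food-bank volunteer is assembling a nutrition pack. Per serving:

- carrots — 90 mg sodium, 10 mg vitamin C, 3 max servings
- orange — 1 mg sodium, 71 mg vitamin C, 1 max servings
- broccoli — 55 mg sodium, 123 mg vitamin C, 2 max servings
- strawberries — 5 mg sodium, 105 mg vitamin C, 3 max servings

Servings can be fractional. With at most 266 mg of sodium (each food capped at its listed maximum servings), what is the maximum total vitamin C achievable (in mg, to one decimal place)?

647.6 mg

Vitamin C per mg sodium: orange 71, strawberries 21, broccoli 2.236, carrots 0.1111.
Take 1 serving of orange: uses 1 mg sodium, +71.0 mg vitamin C (running total 71.0 mg).
Take 3 servings of strawberries: uses 15 mg sodium, +315.0 mg vitamin C (running total 386.0 mg).
Take 2 servings of broccoli: uses 110 mg sodium, +246.0 mg vitamin C (running total 632.0 mg).
Take 1.556 servings of carrots: uses 140 mg sodium, +15.6 mg vitamin C (running total 647.6 mg).
Greedy by best ratio exhausts the sodium allowance optimally: 647.6 mg.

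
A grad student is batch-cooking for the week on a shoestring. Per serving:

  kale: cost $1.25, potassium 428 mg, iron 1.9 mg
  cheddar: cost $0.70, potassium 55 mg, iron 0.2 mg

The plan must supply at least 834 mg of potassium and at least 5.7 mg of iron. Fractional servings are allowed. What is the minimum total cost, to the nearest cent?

Check every corner: each single food scaled to meet both minima, and each pair solved so both constraints bind.
kale only: max(834/428, 5.7/1.9) = 3 servings → $3.75.
cheddar only: max(834/55, 5.7/0.2) = 28.5 servings → $19.95.
kale + cheddar: intersection lies outside the first quadrant.
So the least-cost plan costs $3.75.

$3.75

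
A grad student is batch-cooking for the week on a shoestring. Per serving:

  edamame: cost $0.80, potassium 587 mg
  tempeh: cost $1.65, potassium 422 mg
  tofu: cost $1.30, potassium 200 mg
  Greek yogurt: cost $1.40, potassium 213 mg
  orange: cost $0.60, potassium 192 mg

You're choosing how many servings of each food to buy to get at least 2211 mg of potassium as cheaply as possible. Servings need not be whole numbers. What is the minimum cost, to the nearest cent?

Cost per mg of potassium: edamame $0.0014, orange $0.0031, tempeh $0.0039, tofu $0.0065, Greek yogurt $0.0066.
With no serving limits, use only edamame: 2211 mg / 587 mg = 3.767 servings × $0.80 = $3.01.

$3.01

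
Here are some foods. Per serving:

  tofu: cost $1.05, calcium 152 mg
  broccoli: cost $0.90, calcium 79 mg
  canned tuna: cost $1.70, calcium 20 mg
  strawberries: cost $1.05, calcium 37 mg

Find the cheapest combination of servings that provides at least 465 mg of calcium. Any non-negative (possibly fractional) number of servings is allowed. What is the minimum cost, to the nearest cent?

$3.21

Cost per mg of calcium: tofu $0.0069, broccoli $0.0114, strawberries $0.0284, canned tuna $0.0850.
With no serving limits, use only tofu: 465 mg / 152 mg = 3.059 servings × $1.05 = $3.21.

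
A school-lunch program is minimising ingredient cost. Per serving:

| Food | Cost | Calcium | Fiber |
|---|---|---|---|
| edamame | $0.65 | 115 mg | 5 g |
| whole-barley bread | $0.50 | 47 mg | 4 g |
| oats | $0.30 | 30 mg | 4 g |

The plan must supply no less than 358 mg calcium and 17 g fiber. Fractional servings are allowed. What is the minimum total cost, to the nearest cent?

$2.09

Check every corner: each single food scaled to meet both minima, and each pair solved so both constraints bind.
edamame only: max(358/115, 17/5) = 3.4 servings → $2.21.
whole-barley bread only: max(358/47, 17/4) = 7.617 servings → $3.81.
oats only: max(358/30, 17/4) = 11.93 servings → $3.58.
edamame + whole-barley bread with both tight: 2.813 servings and 0.7333 servings → $2.20.
edamame + oats with both tight: 2.974 servings and 0.5323 servings → $2.09.
whole-barley bread + oats: the both-tight solution has a negative serving — not a feasible corner.
Cheapest feasible corner: $2.09.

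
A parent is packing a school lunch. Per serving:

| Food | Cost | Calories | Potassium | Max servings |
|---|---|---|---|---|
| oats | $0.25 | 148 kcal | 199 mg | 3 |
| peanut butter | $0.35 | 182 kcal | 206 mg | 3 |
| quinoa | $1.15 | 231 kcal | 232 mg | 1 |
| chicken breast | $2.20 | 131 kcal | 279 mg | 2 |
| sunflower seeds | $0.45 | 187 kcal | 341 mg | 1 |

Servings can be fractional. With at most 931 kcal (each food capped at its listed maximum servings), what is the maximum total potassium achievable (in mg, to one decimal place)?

Potassium per kcal: chicken breast 2.13, sunflower seeds 1.824, oats 1.345, peanut butter 1.132, quinoa 1.004.
Take 2 servings of chicken breast: uses 262 kcal, +558.0 mg potassium (running total 558.0 mg).
Take 1 serving of sunflower seeds: uses 187 kcal, +341.0 mg potassium (running total 899.0 mg).
Take 3 servings of oats: uses 444 kcal, +597.0 mg potassium (running total 1496.0 mg).
Take 0.2088 servings of peanut butter: uses 38 kcal, +43.0 mg potassium (running total 1539.0 mg).
Greedy by best ratio exhausts the calories allowance optimally: 1539.0 mg.

1539.0 mg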